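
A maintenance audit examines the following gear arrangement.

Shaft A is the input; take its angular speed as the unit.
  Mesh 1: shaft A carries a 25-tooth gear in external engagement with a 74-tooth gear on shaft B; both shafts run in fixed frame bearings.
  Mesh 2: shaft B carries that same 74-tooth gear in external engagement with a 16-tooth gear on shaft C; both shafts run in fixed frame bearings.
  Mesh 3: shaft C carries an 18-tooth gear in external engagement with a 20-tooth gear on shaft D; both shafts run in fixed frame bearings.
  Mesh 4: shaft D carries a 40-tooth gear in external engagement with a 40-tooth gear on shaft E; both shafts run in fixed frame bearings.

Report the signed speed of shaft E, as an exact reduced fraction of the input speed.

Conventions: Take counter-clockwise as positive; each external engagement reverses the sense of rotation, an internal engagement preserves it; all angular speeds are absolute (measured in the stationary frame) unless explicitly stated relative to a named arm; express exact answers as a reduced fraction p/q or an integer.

4-mesh fixed-axis compound train (all bearings frame-fixed)
mesh 1 [25T→74T]: |ω|/ω_in = 1×25/74 = 25/74, sense flips to −
mesh 2 [74T→16T]: |ω|/ω_in = (25/74)×74/16 = 25/16, sense flips to +
mesh 3 [18T→20T]: |ω|/ω_in = (25/16)×18/20 = 45/32, sense flips to −
mesh 4 [40T→40T]: |ω|/ω_in = (45/32)×40/40 = 45/32, sense flips to +
signed output speed (× input speed) = 45/32

45/32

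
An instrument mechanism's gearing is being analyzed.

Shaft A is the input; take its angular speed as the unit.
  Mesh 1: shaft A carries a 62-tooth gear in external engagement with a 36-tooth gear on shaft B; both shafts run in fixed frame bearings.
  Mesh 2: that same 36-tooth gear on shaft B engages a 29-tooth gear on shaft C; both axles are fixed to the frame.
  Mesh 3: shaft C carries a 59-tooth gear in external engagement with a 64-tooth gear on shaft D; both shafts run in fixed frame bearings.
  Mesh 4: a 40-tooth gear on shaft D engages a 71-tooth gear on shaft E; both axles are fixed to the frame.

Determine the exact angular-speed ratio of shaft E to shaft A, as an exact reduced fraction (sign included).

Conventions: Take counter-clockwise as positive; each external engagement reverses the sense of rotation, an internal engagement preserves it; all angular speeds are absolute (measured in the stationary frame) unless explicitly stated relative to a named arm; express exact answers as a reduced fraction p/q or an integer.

class = fixed-axis compound train [4 meshes; 4 ratios multiply, 4 sense flips]
mesh 1 [62T→36T]: running ratio 31/18, sense −
mesh 2 [36T→29T]: running ratio 62/29, sense +
mesh 3 [59T→64T]: running ratio 1829/928, sense −
mesh 4 [40T→71T]: running ratio 9145/8236, sense +
ω_out/ω_in = 9145/8236

9145/8236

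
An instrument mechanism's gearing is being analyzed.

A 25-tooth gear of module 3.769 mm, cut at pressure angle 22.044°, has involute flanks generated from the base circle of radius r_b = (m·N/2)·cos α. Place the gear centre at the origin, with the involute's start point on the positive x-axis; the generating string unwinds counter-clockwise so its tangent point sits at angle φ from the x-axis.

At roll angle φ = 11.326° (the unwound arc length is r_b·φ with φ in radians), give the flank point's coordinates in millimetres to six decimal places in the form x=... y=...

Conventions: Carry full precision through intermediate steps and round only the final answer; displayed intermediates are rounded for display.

class = single-mesh tooth geometry [base-circle involute, m = 3.769, 25T]
pitch radius r_p = m·N/2 = 3.769·25/2 = 47.112500
base radius r_b = r_p·cos α = 47.112500·cos 22.044° = 43.668383
roll angle φ = 11.326° = 0.19767599 rad
x = r_b·(cos φ + φ·sin φ) = 44.513255
y = r_b·(sin φ − φ·cos φ) = 0.111998

x=44.513255 y=0.111998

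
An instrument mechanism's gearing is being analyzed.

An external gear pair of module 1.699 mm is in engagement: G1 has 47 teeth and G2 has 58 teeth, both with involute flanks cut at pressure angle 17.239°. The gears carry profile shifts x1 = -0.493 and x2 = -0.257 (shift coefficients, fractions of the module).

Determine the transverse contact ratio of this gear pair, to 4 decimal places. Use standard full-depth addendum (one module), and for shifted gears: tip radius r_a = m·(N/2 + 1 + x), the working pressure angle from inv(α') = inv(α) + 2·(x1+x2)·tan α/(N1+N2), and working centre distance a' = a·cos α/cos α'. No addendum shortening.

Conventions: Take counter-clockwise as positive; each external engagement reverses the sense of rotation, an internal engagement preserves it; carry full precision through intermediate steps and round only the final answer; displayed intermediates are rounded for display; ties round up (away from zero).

topology: single-mesh involute geometry — m = 1.699, 47T/58T pair
base radii: r_b1 = 38.132876, r_b2 = 47.057592
tip radii: r_a1 = 40.787893, r_a2 = 50.533357
inv(α') = inv(17.239°) + 2·(-0.493-0.257)·tan α/(47+58) = 0.00498763  ⇒  α' = 14.00528°
a' = a·cos α / cos α' = 89.1975·cos 17.239°/cos 14.00528° = 87.800474
action lengths: √(r_a1²−r_b1²) = 14.475357, √(r_a2²−r_b2²) = 18.417470
base pitch p_b = π·m·cos α = 5.097786
CR = (14.475357 + 18.417470 − 87.800474·sin 14.00528°)/5.097786 = 2.284154
contact ratio ≈ 2.2842

2.2842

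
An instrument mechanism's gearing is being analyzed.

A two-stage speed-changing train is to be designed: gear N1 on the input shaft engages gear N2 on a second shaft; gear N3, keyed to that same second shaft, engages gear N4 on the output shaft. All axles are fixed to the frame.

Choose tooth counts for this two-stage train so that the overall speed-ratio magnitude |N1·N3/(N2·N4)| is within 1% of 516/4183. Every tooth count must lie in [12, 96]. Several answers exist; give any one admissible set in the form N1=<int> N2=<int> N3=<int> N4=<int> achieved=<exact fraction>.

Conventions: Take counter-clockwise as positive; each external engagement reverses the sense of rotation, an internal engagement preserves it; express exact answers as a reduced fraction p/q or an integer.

N1=12 N2=47 N3=43 N4=89 achieved=516/4183

class = fixed-axis compound train [2-stage, 516/4183 wanted]
target = 516/4183 in lowest terms: an exact hit needs N1·N3 = k·516 and N2·N4 = k·4183 for one integer k, every count in [12, 96]; additionally prefer no 1:1 stage (N1 ≠ N2, N3 ≠ N4)
k = 1: N1·N3 = 516 = 12·43, N2·N4 = 4183 = 47·89
achieved = 12·43/(47·89) = 516/4183; |achieved − target| = 0 ≤ 129/104575 ✓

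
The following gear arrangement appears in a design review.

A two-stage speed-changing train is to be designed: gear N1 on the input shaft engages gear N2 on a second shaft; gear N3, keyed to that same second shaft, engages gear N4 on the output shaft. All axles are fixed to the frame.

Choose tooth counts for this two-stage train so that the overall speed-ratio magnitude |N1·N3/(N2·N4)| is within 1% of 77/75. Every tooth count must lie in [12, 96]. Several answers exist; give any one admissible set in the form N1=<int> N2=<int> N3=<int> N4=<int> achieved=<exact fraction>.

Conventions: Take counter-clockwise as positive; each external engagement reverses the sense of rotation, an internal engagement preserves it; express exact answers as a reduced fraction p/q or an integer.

N1=14 N2=12 N3=22 N4=25 achieved=77/75

design class (target 77/75): fixed-axis compound train
target = 77/75 in lowest terms: an exact hit needs N1·N3 = k·77 and N2·N4 = k·75 for one integer k, every count in [12, 96]; additionally prefer no 1:1 stage (N1 ≠ N2, N3 ≠ N4)
k = 1…3: no 1:1-free in-range split of k·77 and k·75 into factor pairs; take k = 4
k = 4: N1·N3 = 308 = 14·22, N2·N4 = 300 = 12·25
achieved = 14·22/(12·25) = 77/75; |achieved − target| = 0 ≤ 77/7500 ✓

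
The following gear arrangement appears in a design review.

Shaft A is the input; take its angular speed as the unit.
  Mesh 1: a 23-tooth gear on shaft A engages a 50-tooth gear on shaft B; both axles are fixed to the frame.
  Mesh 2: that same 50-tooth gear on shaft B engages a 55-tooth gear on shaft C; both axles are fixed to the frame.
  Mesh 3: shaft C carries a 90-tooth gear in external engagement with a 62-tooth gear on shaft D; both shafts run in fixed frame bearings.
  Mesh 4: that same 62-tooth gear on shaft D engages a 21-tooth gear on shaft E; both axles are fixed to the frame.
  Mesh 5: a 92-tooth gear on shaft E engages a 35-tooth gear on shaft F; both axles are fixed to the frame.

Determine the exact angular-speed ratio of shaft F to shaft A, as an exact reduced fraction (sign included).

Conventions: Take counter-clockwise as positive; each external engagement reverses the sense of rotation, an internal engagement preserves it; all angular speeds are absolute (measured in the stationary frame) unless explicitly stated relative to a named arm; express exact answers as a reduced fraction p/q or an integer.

-12696/2695

class = fixed-axis compound train [5 meshes; 5 ratios multiply, 5 sense flips]
mesh 1 [23T→50T]: running ratio 23/50, sense −
mesh 2 [50T→55T]: running ratio 23/55, sense +
mesh 3 [90T→62T]: running ratio 207/341, sense −
mesh 4 [62T→21T]: running ratio 138/77, sense +
mesh 5 [92T→35T]: running ratio 12696/2695, sense −
ω_out/ω_in = -12696/2695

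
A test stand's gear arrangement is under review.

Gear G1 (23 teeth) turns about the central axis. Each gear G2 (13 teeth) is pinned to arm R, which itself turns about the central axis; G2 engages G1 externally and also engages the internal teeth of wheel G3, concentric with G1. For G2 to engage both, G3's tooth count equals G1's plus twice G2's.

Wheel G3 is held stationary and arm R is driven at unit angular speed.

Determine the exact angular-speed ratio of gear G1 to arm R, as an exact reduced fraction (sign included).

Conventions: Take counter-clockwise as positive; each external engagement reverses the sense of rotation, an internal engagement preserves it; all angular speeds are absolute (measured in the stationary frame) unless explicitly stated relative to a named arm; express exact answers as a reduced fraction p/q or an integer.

72/23

recognized (axles ride arm R): planetary set, 23/13/49 teeth
ring teeth: 23 + 2·13 = 49
23(ω_sun−ω_arm) = −49(ω_ring−ω_arm),  ω_ring = 0, ω_arm = 1
ω_sun = 1 − (49/23)(0−1) = 72/23
ω_out/ω_in = 72/23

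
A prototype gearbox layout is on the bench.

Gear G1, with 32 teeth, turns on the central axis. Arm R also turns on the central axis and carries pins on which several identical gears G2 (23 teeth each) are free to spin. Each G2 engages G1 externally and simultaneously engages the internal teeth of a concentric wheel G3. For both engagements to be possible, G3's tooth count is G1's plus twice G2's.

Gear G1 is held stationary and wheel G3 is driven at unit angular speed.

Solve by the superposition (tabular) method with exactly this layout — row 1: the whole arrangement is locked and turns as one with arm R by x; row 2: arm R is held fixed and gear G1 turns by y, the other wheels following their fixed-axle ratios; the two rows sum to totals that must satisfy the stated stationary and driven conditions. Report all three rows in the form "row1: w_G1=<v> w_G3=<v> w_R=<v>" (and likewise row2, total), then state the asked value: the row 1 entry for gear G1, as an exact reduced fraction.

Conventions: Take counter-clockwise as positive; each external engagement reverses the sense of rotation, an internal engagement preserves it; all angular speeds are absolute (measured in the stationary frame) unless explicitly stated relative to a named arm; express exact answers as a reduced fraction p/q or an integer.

class = planetary set [G3 = 32+2·23 = 78; Willis about the carrier]
row 1 — lock + rotate with arm: ω_sun = ω_ring = ω_arm = x
row 2 — arm fixed, fixed-axis ratios: sun y, ring −(32/78)·y, arm 0
boundary: total ω_sun = x + y = 0 and total ω_ring = x − (32/78)·y = 1  ⇒  y = -39/55, x = 39/55
row 2 ring = −(32/78)·(-39/55) = 16/55
totals (row 1 + row 2): sun 39/55 + (-39/55) = 0, ring 39/55 + 16/55 = 1, arm 39/55 + 0 = 39/55
asked cell (row1, sun) = 39/55

row1: w_G1=39/55 w_G3=39/55 w_R=39/55
row2: w_G1=-39/55 w_G3=16/55 w_R=0
total: w_G1=0 w_G3=1 w_R=39/55
asked value: 39/55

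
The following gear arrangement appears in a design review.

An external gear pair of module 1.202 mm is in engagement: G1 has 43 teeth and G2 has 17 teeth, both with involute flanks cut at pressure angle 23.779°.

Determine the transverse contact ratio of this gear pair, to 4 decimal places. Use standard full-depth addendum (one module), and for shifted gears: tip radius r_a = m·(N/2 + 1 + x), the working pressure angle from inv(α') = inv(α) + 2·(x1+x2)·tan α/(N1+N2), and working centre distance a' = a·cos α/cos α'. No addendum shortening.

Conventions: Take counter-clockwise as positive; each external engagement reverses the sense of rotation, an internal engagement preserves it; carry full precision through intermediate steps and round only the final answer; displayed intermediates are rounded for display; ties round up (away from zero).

class = single-mesh tooth geometry [involute pair 43T × 17T, m = 1.202]
base radii: r_b1 = 23.649123, r_b2 = 9.349653
tip radii: r_a1 = 27.045000, r_a2 = 11.419000
no profile shift: α' = α, a' = a
action lengths: √(r_a1²−r_b1²) = 13.120632, √(r_a2²−r_b2²) = 6.555726
base pitch p_b = π·m·cos α = 3.455624
CR = (13.120632 + 6.555726 − 36.060000·sin 23.77900°)/3.455624 = 1.486449
contact ratio ≈ 1.4864

1.4864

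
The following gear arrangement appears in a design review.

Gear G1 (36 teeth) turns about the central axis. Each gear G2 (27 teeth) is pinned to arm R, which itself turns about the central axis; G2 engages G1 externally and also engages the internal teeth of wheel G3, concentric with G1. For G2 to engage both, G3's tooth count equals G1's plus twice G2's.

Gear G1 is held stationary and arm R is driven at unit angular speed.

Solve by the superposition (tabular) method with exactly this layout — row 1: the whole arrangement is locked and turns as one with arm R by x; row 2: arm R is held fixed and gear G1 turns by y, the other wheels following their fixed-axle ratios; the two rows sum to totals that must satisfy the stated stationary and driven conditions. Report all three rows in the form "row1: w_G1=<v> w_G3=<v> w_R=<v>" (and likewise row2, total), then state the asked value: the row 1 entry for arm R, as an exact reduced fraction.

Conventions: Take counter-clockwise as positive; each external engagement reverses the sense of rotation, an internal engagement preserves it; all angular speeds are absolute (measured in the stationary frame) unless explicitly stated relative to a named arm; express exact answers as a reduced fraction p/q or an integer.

recognized (axles ride arm R): planetary set, 36/27/90 teeth
row 1 (train locked, turned with arm): all members turn x
row 2 (arm held, sun turns y): ω_ring = −(36/90)·y, ω_arm = 0
boundary: total ω_sun = x + y = 0 and total ω_arm = x = 1  ⇒  y = -1, x = 1
row 2 ring = −(36/90)·(-1) = 2/5
totals (row 1 + row 2): sun 1 + (-1) = 0, ring 1 + 2/5 = 7/5, arm 1 + 0 = 1
asked cell (row1, arm) = 1

row1: w_G1=1 w_G3=1 w_R=1
row2: w_G1=-1 w_G3=2/5 w_R=0
total: w_G1=0 w_G3=7/5 w_R=1
asked value: 1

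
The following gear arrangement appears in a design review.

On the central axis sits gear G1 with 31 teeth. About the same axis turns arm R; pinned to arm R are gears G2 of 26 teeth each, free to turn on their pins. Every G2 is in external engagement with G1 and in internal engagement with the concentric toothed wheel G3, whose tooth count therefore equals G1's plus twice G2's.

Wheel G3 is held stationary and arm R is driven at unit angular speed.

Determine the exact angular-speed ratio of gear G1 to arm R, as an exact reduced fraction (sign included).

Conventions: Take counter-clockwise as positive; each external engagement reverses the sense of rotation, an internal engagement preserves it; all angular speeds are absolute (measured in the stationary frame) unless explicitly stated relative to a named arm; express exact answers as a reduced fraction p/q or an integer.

topology: planetary set — G1 31T / G2 26T / G3 83T, arm = carrier (Willis)
ring teeth: 31 + 2·26 = 83
31(ω_sun−ω_arm) = −83(ω_ring−ω_arm),  ω_ring = 0, ω_arm = 1
ω_sun = 1 − (83/31)(0−1) = 114/31
ω_out/ω_in = 114/31

114/31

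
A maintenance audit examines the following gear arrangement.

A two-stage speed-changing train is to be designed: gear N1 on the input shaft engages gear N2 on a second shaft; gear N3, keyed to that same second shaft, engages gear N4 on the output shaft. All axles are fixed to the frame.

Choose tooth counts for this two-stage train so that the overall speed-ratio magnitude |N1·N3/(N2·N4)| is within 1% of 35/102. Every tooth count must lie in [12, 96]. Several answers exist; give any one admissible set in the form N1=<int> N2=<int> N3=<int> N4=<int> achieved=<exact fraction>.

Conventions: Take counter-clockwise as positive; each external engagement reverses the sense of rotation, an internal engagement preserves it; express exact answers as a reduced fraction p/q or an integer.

class = fixed-axis compound train [2-stage, 35/102 wanted]
target = 35/102 in lowest terms: an exact hit needs N1·N3 = k·35 and N2·N4 = k·102 for one integer k, every count in [12, 96]; additionally prefer no 1:1 stage (N1 ≠ N2, N3 ≠ N4)
k = 1…5: no 1:1-free in-range split of k·35 and k·102 into factor pairs; take k = 6
k = 6: N1·N3 = 210 = 14·15, N2·N4 = 612 = 12·51
achieved = 14·15/(12·51) = 35/102; |achieved − target| = 0 ≤ 7/2040 ✓

N1=14 N2=12 N3=15 N4=51 achieved=35/102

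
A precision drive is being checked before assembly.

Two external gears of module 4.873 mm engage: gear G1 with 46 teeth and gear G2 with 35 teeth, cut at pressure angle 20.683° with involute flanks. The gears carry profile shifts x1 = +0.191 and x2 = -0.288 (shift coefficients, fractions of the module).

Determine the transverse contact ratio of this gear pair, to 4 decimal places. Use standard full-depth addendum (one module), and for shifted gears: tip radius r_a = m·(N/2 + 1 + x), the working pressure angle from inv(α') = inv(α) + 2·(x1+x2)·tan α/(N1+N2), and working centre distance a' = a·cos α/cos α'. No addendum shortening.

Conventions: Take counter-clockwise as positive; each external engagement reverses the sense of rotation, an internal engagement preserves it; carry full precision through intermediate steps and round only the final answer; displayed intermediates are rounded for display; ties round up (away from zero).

1.7033

class = single-mesh tooth geometry [involute pair 46T × 35T, m = 4.873]
base radii: r_b1 = 104.855382, r_b2 = 79.781269
tip radii: r_a1 = 117.882743, r_a2 = 88.747076
inv(α') = inv(20.683°) + 2·(+0.191-0.288)·tan α/(46+35) = 0.01563882  ⇒  α' = 20.31231°
a' = a·cos α / cos α' = 197.3565·cos 20.683°/cos 20.31231° = 196.879746
action lengths: √(r_a1²−r_b1²) = 53.867338, √(r_a2²−r_b2²) = 38.871489
base pitch p_b = π·m·cos α = 14.322300
CR = (53.867338 + 38.871489 − 196.879746·sin 20.31231°)/14.322300 = 1.703256
contact ratio ≈ 1.7033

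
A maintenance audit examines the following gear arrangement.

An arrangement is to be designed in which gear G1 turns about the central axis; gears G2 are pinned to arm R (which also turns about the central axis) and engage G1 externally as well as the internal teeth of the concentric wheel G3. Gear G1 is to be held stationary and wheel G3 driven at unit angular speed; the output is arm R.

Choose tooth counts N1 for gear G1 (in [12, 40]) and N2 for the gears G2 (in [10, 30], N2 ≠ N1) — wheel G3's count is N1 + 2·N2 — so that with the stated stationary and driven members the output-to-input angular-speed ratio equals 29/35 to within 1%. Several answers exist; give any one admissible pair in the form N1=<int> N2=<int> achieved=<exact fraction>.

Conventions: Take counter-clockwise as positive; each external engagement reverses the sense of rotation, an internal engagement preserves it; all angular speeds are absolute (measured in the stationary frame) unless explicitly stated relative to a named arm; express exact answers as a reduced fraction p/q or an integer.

N1=12 N2=23 achieved=29/35

planetary set to be sized for 29/35 (Willis relation)
Willis with ω_sun = 0: ω_arm/ω_ring = N3/(N1+N3); set equal to 29/35  ⇒  N3/N1 = (29/35)/(1 − 29/35) = 29/6
N3 = N1 + 2·N2  ⇒  N2/N1 = (N3/N1 − 1)/2 = (29/6 − 1)/2 = 23/12
smallest multiple with N1 ≥ 12 and N2 ≥ 10: k = 1  ⇒  N1 = 1·12 = 12, N2 = 1·23 = 23 (N1 ≤ 40, N2 ≤ 30, N2 ≠ N1 ✓), N3 = 12 + 2·23 = 58
check: N3/(N1+N3) with N1 = 12, N3 = 58 gives 29/35; |achieved − target| = 0 ≤ 29/3500 ✓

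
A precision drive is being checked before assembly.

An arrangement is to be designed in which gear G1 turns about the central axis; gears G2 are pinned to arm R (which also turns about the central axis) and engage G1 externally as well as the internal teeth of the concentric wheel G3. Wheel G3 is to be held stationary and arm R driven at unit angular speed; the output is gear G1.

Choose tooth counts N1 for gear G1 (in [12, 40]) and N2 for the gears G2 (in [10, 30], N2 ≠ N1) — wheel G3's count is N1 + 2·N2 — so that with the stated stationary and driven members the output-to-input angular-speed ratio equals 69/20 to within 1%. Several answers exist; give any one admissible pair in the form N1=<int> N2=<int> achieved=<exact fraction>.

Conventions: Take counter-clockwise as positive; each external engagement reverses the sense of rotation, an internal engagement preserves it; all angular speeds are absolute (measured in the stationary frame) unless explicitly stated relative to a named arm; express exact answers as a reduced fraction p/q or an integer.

topology: planetary set — design target 69/20, arm = carrier (Willis)
Willis with ω_ring = 0: ω_sun/ω_arm = (N1+N3)/N1; set equal to 69/20  ⇒  N3/N1 = 69/20 − 1 = 49/20
N3 = N1 + 2·N2  ⇒  N2/N1 = (N3/N1 − 1)/2 = (49/20 − 1)/2 = 29/40
smallest multiple with N1 ≥ 12 and N2 ≥ 10: k = 1  ⇒  N1 = 1·40 = 40, N2 = 1·29 = 29 (N1 ≤ 40, N2 ≤ 30, N2 ≠ N1 ✓), N3 = 40 + 2·29 = 98
check: (N1+N3)/N1 with N1 = 40, N3 = 98 gives 69/20; |achieved − target| = 0 ≤ 69/2000 ✓

N1=40 N2=29 achieved=69/20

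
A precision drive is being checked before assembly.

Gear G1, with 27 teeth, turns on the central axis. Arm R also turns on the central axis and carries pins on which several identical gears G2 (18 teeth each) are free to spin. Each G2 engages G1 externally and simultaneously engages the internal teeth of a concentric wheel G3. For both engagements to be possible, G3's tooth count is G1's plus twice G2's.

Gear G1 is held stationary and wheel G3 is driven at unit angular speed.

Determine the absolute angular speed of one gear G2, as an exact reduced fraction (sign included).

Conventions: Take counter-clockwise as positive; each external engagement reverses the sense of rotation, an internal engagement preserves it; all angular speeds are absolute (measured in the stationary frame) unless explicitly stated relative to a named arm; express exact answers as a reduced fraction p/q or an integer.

7/4

recognized (axles ride arm R): planetary set, 27/18/63 teeth
ring teeth: 27 + 2·18 = 63
27(ω_sun−ω_arm) = −63(ω_ring−ω_arm),  ω_sun = 0, ω_ring = 1
27(0−ω_arm) = −63(1−ω_arm)  ⇒  90·ω_arm = 63  ⇒  ω_arm = 7/10
sun–planet mesh: 27·(0−7/10) = −18·(ω_p−ω_arm)  ⇒  ω_p−ω_arm = 21/20
ω_p = 7/10 + 21/20 = 7/4
exact speed ratio = 7/4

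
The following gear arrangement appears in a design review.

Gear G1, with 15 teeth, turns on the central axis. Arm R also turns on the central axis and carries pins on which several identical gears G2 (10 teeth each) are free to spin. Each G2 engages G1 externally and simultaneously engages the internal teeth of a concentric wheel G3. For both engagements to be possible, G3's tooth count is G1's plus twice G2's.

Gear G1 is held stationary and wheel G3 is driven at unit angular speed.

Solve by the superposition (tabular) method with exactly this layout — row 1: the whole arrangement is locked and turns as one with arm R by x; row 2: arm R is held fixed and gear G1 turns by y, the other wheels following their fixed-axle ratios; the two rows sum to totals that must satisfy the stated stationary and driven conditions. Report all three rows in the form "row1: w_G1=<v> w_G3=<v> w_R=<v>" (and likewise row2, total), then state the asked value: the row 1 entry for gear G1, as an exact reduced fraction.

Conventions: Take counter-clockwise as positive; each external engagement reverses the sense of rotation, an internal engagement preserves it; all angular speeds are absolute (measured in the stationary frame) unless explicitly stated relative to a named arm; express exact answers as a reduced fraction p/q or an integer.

row1: w_G1=7/10 w_G3=7/10 w_R=7/10
row2: w_G1=-7/10 w_G3=3/10 w_R=0
total: w_G1=0 w_G3=1 w_R=7/10
asked value: 7/10

class = planetary set [G3 = 15+2·10 = 35; Willis about the carrier]
superposition row 1 [locked train]: every member turns x
row 2: sun turns y, ring = −(15/35)·y, arm 0
boundary: total ω_sun = x + y = 0 and total ω_ring = x − (15/35)·y = 1  ⇒  y = -7/10, x = 7/10
row 2 ring = −(15/35)·(-7/10) = 3/10
totals (row 1 + row 2): sun 7/10 + (-7/10) = 0, ring 7/10 + 3/10 = 1, arm 7/10 + 0 = 7/10
asked cell (row1, sun) = 7/10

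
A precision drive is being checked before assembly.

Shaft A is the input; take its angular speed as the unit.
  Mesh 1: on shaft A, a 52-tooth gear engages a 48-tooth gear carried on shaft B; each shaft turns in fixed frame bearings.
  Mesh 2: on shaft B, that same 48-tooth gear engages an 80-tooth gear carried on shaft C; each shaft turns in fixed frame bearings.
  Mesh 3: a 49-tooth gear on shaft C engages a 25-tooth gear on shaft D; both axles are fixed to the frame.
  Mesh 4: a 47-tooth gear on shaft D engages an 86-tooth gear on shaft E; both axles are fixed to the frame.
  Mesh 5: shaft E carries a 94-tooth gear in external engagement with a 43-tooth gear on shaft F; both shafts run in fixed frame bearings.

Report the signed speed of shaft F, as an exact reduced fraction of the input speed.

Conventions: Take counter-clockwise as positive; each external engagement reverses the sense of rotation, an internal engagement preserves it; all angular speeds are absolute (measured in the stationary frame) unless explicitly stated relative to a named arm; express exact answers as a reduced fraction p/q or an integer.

-1407133/924500

5-mesh fixed-axis compound train (all bearings frame-fixed)
mesh 1 [52T→48T]: |ω|/ω_in = 1×52/48 = 13/12, sense flips to −
mesh 2 [48T→80T]: |ω|/ω_in = (13/12)×48/80 = 13/20, sense flips to +
mesh 3 [49T→25T]: |ω|/ω_in = (13/20)×49/25 = 637/500, sense flips to −
mesh 4 [47T→86T]: |ω|/ω_in = (637/500)×47/86 = 29939/43000, sense flips to +
mesh 5 [94T→43T]: |ω|/ω_in = (29939/43000)×94/43 = 1407133/924500, sense flips to −
signed output speed (× input speed) = -1407133/924500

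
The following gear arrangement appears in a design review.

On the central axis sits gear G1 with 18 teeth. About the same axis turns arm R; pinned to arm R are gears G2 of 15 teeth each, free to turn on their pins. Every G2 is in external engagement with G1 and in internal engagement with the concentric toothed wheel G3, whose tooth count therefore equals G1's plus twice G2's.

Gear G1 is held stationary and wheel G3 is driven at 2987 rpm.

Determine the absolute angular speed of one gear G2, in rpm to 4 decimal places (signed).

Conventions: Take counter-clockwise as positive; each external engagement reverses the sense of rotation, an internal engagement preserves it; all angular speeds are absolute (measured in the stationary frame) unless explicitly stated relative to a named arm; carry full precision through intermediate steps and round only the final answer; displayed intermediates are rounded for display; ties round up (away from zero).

+4779.2000 rpm

planetary set (18T centre, 15T on arm, 48T internal) — Willis relation
normalise by the input: solve with ω_ring = 1, then scale by 2987 rpm
ring teeth: 18 + 2·15 = 48
18(ω_sun−ω_arm) = −48(ω_ring−ω_arm),  ω_sun = 0, ω_ring = 1
18(0−ω_arm) = −48(1−ω_arm)  ⇒  66·ω_arm = 48  ⇒  ω_arm = 8/11
sun–planet mesh: 18·(0−8/11) = −15·(ω_p−ω_arm)  ⇒  ω_p−ω_arm = 48/55
ω_p = 8/11 + 48/55 = 8/5
scale: ω_p = 8/5 × 2987 rpm = +4779.2000 rpm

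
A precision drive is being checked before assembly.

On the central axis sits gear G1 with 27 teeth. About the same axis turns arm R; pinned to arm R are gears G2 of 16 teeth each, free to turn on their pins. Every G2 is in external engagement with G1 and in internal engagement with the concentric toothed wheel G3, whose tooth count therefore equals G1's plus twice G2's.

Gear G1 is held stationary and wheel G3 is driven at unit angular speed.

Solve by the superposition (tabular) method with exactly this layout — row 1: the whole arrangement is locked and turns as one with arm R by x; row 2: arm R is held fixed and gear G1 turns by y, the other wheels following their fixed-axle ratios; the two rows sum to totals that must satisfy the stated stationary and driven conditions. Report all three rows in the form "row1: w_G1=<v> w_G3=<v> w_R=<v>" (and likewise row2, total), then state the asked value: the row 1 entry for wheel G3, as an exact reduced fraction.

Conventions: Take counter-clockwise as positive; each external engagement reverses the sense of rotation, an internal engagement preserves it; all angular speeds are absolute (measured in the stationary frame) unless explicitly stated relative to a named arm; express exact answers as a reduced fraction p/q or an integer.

row1: w_G1=59/86 w_G3=59/86 w_R=59/86
row2: w_G1=-59/86 w_G3=27/86 w_R=0
total: w_G1=0 w_G3=1 w_R=59/86
asked value: 59/86

planetary set (27T centre, 16T on arm, 59T internal) — Willis relation
row 1: whole set turns with the arm by x
row 2 — arm fixed, fixed-axis ratios: sun y, ring −(27/59)·y, arm 0
boundary: total ω_sun = x + y = 0 and total ω_ring = x − (27/59)·y = 1  ⇒  y = -59/86, x = 59/86
row 2 ring = −(27/59)·(-59/86) = 27/86
totals (row 1 + row 2): sun 59/86 + (-59/86) = 0, ring 59/86 + 27/86 = 1, arm 59/86 + 0 = 59/86
asked cell (row1, ring) = 59/86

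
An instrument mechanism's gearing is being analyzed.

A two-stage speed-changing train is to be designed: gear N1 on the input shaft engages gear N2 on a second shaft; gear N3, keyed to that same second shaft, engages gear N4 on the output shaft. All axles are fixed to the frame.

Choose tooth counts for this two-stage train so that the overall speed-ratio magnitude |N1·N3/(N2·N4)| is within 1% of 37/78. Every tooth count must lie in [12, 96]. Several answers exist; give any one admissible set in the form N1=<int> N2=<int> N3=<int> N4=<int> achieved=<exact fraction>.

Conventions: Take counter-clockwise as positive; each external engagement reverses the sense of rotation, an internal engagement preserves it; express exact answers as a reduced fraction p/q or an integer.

class = fixed-axis compound train [2-stage, 37/78 wanted]
target = 37/78 in lowest terms: an exact hit needs N1·N3 = k·37 and N2·N4 = k·78 for one integer k, every count in [12, 96]; additionally prefer no 1:1 stage (N1 ≠ N2, N3 ≠ N4)
k = 1…11: no 1:1-free in-range split of k·37 and k·78 into factor pairs; take k = 12
k = 12: N1·N3 = 444 = 12·37, N2·N4 = 936 = 78·12
achieved = 12·37/(78·12) = 37/78; |achieved − target| = 0 ≤ 37/7800 ✓

N1=12 N2=78 N3=37 N4=12 achieved=37/78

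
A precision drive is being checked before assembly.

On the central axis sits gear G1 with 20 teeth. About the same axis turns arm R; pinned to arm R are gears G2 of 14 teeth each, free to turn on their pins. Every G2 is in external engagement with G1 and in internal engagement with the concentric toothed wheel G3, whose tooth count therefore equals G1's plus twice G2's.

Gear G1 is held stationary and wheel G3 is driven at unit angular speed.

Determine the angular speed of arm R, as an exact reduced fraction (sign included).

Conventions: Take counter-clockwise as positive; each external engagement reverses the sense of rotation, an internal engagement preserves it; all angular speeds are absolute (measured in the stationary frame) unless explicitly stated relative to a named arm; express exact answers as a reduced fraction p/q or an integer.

12/17

topology: planetary set — G1 20T / G2 14T / G3 48T, arm = carrier (Willis)
ring teeth: 20 + 2·14 = 48
20(ω_sun−ω_arm) = −48(ω_ring−ω_arm),  ω_sun = 0, ω_ring = 1
20(0−ω_arm) = −48(1−ω_arm)  ⇒  68·ω_arm = 48  ⇒  ω_arm = 12/17
exact speed ratio = 12/17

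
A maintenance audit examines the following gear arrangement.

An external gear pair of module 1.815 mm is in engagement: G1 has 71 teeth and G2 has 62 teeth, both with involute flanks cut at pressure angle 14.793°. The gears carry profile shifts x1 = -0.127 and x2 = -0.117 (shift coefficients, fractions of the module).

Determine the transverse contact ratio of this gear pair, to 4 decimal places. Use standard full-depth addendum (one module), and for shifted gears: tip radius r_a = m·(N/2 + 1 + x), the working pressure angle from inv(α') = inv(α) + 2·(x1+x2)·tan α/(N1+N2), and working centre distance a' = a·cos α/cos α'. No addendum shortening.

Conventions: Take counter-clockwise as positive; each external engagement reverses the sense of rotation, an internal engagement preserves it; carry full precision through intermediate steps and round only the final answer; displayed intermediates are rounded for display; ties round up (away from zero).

2.2849

single-mesh involute tooth geometry (71T engaging 62T at module 1.815)
base radii: r_b1 = 62.296858, r_b2 = 54.400074
tip radii: r_a1 = 66.016995, r_a2 = 57.867645
inv(α') = inv(14.793°) + 2·(-0.127-0.117)·tan α/(71+62) = 0.00492519  ⇒  α' = 13.94752°
a' = a·cos α / cos α' = 120.6975·cos 14.793°/cos 13.94752° = 120.242037
action lengths: √(r_a1²−r_b1²) = 21.848228, √(r_a2²−r_b2²) = 19.730594
base pitch p_b = π·m·cos α = 5.512996
CR = (21.848228 + 19.730594 − 120.242037·sin 13.94752°)/5.512996 = 2.284878
contact ratio ≈ 2.2849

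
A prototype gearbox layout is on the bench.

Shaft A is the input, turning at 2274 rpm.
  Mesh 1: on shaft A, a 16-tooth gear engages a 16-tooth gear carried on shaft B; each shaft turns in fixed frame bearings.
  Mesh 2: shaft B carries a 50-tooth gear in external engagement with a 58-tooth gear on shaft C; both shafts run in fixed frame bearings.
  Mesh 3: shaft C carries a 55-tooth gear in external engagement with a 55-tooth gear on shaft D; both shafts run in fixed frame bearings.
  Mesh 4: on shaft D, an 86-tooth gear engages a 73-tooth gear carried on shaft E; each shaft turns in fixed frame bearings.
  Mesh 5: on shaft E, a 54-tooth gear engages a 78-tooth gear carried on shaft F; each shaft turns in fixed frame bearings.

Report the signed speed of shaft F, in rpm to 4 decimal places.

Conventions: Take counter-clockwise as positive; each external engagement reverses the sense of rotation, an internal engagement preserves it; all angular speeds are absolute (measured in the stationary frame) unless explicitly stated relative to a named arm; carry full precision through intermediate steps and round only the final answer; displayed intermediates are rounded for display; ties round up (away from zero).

topology: fixed-axis compound train — 5 meshes, A→F
mesh 1 [16T→16T]: ω = 2274.0000×16/16 = 2274.0000 rpm, sense flips to −
mesh 2 [50T→58T]: ω = 2274.0000×50/58 = 1960.3448 rpm, sense flips to +
mesh 3 [55T→55T]: ω = 1960.3448×55/55 = 1960.3448 rpm, sense flips to −
mesh 4 [86T→73T]: ω = 1960.3448×86/73 = 2309.4473 rpm, sense flips to +
mesh 5 [54T→78T]: ω = 2309.4473×54/78 = 1598.8482 rpm, sense flips to −
signed output speed = -1598.8482 rpm

-1598.8482 rpm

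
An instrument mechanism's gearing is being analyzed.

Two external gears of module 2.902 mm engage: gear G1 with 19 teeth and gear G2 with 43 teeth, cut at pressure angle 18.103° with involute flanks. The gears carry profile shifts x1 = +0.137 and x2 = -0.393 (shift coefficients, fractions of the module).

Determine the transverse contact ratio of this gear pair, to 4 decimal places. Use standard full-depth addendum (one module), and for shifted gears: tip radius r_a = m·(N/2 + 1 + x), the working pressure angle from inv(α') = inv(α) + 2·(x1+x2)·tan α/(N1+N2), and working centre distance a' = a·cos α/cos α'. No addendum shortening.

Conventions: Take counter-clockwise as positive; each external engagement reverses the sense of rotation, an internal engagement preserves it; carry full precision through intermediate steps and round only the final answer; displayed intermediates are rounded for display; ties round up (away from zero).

1.7815

topology: single-mesh involute geometry — m = 2.902, 19T/43T pair
base radii: r_b1 = 26.204320, r_b2 = 59.304513
tip radii: r_a1 = 30.868574, r_a2 = 64.154514
inv(α') = inv(18.103°) + 2·(+0.137-0.393)·tan α/(19+43) = 0.00825175  ⇒  α' = 16.51147°
a' = a·cos α / cos α' = 89.9620·cos 18.103°/cos 16.51147° = 89.186636
action lengths: √(r_a1²−r_b1²) = 16.315713, √(r_a2²−r_b2²) = 24.469908
base pitch p_b = π·m·cos α = 8.665610
CR = (16.315713 + 24.469908 − 89.186636·sin 16.51147°)/8.665610 = 1.781539
contact ratio ≈ 1.7815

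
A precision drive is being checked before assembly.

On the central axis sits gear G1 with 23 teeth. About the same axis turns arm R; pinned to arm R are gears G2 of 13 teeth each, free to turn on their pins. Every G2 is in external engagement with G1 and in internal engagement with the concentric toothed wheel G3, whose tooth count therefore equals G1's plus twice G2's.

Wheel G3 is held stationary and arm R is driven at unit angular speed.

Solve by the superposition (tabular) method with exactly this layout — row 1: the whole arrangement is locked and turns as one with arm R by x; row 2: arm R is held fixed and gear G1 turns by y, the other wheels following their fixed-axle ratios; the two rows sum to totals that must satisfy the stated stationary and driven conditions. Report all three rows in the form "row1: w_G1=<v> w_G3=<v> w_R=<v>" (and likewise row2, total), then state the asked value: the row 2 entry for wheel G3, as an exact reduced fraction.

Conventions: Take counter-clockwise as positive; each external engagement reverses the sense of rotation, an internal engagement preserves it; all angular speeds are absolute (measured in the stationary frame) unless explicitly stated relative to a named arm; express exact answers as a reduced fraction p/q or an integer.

recognized (axles ride arm R): planetary set, 23/13/49 teeth
row 1 — lock + rotate with arm: ω_sun = ω_ring = ω_arm = x
row 2 (arm held, sun turns y): ω_ring = −(23/49)·y, ω_arm = 0
boundary: total ω_ring = x − (23/49)·y = 0 and total ω_arm = x = 1  ⇒  y = 49/23, x = 1
row 2 ring = −(23/49)·49/23 = -1
totals (row 1 + row 2): sun 1 + 49/23 = 72/23, ring 1 + (-1) = 0, arm 1 + 0 = 1
asked cell (row2, ring) = -1

row1: w_G1=1 w_G3=1 w_R=1
row2: w_G1=49/23 w_G3=-1 w_R=0
total: w_G1=72/23 w_G3=0 w_R=1
asked value: -1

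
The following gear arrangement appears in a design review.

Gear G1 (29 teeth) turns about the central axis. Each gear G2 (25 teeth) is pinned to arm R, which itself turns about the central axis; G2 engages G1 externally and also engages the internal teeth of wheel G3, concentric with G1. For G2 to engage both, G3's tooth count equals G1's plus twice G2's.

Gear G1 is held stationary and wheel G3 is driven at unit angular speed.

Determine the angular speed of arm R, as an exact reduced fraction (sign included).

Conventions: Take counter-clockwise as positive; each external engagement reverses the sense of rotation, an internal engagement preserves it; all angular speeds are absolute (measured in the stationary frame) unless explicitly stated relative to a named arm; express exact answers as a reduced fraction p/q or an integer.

79/108

recognized (axles ride arm R): planetary set, 29/25/79 teeth
ring teeth: 29 + 2·25 = 79
29(ω_sun−ω_arm) = −79(ω_ring−ω_arm),  ω_sun = 0, ω_ring = 1
29(0−ω_arm) = −79(1−ω_arm)  ⇒  108·ω_arm = 79  ⇒  ω_arm = 79/108
exact speed ratio = 79/108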